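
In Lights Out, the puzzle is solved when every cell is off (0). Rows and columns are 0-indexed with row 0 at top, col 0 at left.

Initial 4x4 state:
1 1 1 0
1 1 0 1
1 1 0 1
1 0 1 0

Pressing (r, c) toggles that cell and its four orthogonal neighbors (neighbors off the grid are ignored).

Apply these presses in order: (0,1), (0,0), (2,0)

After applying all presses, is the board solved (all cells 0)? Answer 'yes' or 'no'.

Answer: no

Derivation:
After press 1 at (0,1):
0 0 0 0
1 0 0 1
1 1 0 1
1 0 1 0

After press 2 at (0,0):
1 1 0 0
0 0 0 1
1 1 0 1
1 0 1 0

After press 3 at (2,0):
1 1 0 0
1 0 0 1
0 0 0 1
0 0 1 0

Lights still on: 6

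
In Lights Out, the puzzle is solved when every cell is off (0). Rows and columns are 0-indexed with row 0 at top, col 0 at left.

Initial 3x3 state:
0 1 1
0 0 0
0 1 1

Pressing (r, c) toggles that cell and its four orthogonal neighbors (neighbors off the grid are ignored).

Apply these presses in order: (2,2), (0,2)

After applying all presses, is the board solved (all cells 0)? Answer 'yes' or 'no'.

After press 1 at (2,2):
0 1 1
0 0 1
0 0 0

After press 2 at (0,2):
0 0 0
0 0 0
0 0 0

Lights still on: 0

Answer: yes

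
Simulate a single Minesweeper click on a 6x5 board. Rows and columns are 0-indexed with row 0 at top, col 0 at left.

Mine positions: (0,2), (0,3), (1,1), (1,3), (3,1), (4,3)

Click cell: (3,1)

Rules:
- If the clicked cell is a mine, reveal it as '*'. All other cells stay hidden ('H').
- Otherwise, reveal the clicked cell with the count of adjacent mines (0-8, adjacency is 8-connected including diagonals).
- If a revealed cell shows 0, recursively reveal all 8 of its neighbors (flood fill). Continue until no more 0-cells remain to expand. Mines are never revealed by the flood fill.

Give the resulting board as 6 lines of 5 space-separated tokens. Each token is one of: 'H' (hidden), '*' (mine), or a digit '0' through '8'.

H H H H H
H H H H H
H H H H H
H * H H H
H H H H H
H H H H H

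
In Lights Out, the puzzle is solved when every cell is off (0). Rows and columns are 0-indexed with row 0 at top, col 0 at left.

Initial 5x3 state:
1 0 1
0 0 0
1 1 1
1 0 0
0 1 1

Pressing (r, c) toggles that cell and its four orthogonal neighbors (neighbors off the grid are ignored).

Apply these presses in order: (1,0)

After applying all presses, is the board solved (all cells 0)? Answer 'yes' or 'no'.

Answer: no

Derivation:
After press 1 at (1,0):
0 0 1
1 1 0
0 1 1
1 0 0
0 1 1

Lights still on: 8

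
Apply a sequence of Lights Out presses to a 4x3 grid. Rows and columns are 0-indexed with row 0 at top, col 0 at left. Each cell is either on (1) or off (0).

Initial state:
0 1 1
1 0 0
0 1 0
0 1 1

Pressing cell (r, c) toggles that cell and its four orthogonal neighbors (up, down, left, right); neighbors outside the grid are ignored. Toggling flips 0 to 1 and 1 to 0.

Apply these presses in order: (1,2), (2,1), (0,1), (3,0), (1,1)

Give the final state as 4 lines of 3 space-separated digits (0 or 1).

After press 1 at (1,2):
0 1 0
1 1 1
0 1 1
0 1 1

After press 2 at (2,1):
0 1 0
1 0 1
1 0 0
0 0 1

After press 3 at (0,1):
1 0 1
1 1 1
1 0 0
0 0 1

After press 4 at (3,0):
1 0 1
1 1 1
0 0 0
1 1 1

After press 5 at (1,1):
1 1 1
0 0 0
0 1 0
1 1 1

Answer: 1 1 1
0 0 0
0 1 0
1 1 1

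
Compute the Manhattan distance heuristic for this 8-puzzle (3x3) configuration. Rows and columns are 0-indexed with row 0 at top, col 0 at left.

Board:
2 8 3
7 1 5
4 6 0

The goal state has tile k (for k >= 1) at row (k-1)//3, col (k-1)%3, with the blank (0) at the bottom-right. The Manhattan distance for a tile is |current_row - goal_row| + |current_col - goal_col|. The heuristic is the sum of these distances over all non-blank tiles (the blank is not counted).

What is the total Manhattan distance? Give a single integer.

Tile 2: (0,0)->(0,1) = 1
Tile 8: (0,1)->(2,1) = 2
Tile 3: (0,2)->(0,2) = 0
Tile 7: (1,0)->(2,0) = 1
Tile 1: (1,1)->(0,0) = 2
Tile 5: (1,2)->(1,1) = 1
Tile 4: (2,0)->(1,0) = 1
Tile 6: (2,1)->(1,2) = 2
Sum: 1 + 2 + 0 + 1 + 2 + 1 + 1 + 2 = 10

Answer: 10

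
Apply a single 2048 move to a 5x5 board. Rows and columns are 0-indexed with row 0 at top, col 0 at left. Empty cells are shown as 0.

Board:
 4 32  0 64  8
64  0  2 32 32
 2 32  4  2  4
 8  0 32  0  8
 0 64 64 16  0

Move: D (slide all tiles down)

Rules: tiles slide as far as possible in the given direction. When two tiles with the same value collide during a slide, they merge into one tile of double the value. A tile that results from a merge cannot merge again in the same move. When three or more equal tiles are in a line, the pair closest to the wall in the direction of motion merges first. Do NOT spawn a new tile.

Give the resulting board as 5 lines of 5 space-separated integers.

Slide down:
col 0: [4, 64, 2, 8, 0] -> [0, 4, 64, 2, 8]
col 1: [32, 0, 32, 0, 64] -> [0, 0, 0, 64, 64]
col 2: [0, 2, 4, 32, 64] -> [0, 2, 4, 32, 64]
col 3: [64, 32, 2, 0, 16] -> [0, 64, 32, 2, 16]
col 4: [8, 32, 4, 8, 0] -> [0, 8, 32, 4, 8]

Answer:  0  0  0  0  0
 4  0  2 64  8
64  0  4 32 32
 2 64 32  2  4
 8 64 64 16  8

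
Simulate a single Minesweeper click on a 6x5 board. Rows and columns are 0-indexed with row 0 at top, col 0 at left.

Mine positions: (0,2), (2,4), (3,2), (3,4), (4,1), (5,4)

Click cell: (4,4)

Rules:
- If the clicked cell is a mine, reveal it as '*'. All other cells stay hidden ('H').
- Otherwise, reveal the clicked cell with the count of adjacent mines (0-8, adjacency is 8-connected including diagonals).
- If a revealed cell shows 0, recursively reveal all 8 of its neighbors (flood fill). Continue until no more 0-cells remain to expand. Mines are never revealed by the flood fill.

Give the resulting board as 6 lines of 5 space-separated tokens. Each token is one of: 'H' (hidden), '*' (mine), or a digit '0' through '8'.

H H H H H
H H H H H
H H H H H
H H H H H
H H H H 2
H H H H H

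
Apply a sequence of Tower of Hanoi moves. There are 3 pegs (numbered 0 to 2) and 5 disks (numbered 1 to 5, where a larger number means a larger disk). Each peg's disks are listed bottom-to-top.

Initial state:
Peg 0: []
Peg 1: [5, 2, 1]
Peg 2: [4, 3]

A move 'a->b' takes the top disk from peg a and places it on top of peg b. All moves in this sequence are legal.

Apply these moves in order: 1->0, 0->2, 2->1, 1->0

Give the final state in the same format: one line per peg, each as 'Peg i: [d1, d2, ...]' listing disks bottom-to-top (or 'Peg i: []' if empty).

After move 1 (1->0):
Peg 0: [1]
Peg 1: [5, 2]
Peg 2: [4, 3]

After move 2 (0->2):
Peg 0: []
Peg 1: [5, 2]
Peg 2: [4, 3, 1]

After move 3 (2->1):
Peg 0: []
Peg 1: [5, 2, 1]
Peg 2: [4, 3]

After move 4 (1->0):
Peg 0: [1]
Peg 1: [5, 2]
Peg 2: [4, 3]

Answer: Peg 0: [1]
Peg 1: [5, 2]
Peg 2: [4, 3]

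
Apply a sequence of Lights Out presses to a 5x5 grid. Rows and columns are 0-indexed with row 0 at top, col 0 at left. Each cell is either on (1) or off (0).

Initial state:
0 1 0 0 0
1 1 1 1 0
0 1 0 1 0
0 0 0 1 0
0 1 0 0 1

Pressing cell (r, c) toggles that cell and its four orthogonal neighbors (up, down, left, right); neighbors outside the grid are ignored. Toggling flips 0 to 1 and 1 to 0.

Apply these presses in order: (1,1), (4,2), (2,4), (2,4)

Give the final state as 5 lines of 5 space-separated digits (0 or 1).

Answer: 0 0 0 0 0
0 0 0 1 0
0 0 0 1 0
0 0 1 1 0
0 0 1 1 1

Derivation:
After press 1 at (1,1):
0 0 0 0 0
0 0 0 1 0
0 0 0 1 0
0 0 0 1 0
0 1 0 0 1

After press 2 at (4,2):
0 0 0 0 0
0 0 0 1 0
0 0 0 1 0
0 0 1 1 0
0 0 1 1 1

After press 3 at (2,4):
0 0 0 0 0
0 0 0 1 1
0 0 0 0 1
0 0 1 1 1
0 0 1 1 1

After press 4 at (2,4):
0 0 0 0 0
0 0 0 1 0
0 0 0 1 0
0 0 1 1 0
0 0 1 1 1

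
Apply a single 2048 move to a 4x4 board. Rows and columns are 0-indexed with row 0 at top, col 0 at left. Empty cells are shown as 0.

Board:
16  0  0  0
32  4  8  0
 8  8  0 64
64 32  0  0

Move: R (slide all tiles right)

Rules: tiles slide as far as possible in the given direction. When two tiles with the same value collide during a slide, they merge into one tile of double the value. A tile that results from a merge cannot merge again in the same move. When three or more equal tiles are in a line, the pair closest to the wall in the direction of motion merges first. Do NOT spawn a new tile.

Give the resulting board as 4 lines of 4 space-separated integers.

Slide right:
row 0: [16, 0, 0, 0] -> [0, 0, 0, 16]
row 1: [32, 4, 8, 0] -> [0, 32, 4, 8]
row 2: [8, 8, 0, 64] -> [0, 0, 16, 64]
row 3: [64, 32, 0, 0] -> [0, 0, 64, 32]

Answer:  0  0  0 16
 0 32  4  8
 0  0 16 64
 0  0 64 32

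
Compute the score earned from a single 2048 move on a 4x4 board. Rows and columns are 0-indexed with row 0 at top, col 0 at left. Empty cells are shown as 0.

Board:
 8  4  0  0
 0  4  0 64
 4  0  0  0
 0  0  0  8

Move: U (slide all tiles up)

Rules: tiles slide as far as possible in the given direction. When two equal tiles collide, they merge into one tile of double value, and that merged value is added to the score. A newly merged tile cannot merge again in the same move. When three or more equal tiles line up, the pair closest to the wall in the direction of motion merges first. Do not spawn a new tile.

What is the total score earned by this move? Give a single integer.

Answer: 8

Derivation:
Slide up:
col 0: [8, 0, 4, 0] -> [8, 4, 0, 0]  score +0 (running 0)
col 1: [4, 4, 0, 0] -> [8, 0, 0, 0]  score +8 (running 8)
col 2: [0, 0, 0, 0] -> [0, 0, 0, 0]  score +0 (running 8)
col 3: [0, 64, 0, 8] -> [64, 8, 0, 0]  score +0 (running 8)
Board after move:
 8  8  0 64
 4  0  0  8
 0  0  0  0
 0  0  0  0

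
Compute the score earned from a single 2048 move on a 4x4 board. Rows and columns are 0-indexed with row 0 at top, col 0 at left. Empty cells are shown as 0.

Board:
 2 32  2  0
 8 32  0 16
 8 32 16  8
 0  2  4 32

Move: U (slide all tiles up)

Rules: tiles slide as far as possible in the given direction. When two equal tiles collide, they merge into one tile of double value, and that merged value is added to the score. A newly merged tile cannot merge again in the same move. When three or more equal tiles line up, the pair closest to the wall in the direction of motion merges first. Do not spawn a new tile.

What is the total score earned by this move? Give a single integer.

Answer: 80

Derivation:
Slide up:
col 0: [2, 8, 8, 0] -> [2, 16, 0, 0]  score +16 (running 16)
col 1: [32, 32, 32, 2] -> [64, 32, 2, 0]  score +64 (running 80)
col 2: [2, 0, 16, 4] -> [2, 16, 4, 0]  score +0 (running 80)
col 3: [0, 16, 8, 32] -> [16, 8, 32, 0]  score +0 (running 80)
Board after move:
 2 64  2 16
16 32 16  8
 0  2  4 32
 0  0  0  0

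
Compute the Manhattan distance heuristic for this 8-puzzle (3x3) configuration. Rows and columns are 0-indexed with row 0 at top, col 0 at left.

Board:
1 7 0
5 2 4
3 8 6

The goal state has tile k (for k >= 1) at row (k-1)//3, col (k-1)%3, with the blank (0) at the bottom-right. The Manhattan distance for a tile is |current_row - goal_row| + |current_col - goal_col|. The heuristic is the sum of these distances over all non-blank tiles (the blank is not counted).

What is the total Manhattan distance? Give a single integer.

Tile 1: (0,0)->(0,0) = 0
Tile 7: (0,1)->(2,0) = 3
Tile 5: (1,0)->(1,1) = 1
Tile 2: (1,1)->(0,1) = 1
Tile 4: (1,2)->(1,0) = 2
Tile 3: (2,0)->(0,2) = 4
Tile 8: (2,1)->(2,1) = 0
Tile 6: (2,2)->(1,2) = 1
Sum: 0 + 3 + 1 + 1 + 2 + 4 + 0 + 1 = 12

Answer: 12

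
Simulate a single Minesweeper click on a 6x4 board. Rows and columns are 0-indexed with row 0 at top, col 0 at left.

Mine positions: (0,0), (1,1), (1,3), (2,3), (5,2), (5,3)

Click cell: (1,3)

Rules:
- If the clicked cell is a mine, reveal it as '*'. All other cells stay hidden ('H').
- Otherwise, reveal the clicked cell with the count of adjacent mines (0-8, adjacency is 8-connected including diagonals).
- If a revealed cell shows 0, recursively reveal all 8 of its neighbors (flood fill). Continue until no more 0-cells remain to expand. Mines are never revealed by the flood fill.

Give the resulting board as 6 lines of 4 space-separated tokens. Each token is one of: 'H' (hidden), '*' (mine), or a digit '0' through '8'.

H H H H
H H H *
H H H H
H H H H
H H H H
H H H H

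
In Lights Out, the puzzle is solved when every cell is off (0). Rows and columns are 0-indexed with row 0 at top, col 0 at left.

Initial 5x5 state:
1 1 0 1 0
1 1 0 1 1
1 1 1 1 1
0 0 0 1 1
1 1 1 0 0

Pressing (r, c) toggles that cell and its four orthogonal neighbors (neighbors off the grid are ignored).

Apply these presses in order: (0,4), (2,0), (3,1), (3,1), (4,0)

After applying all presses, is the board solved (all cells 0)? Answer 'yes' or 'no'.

After press 1 at (0,4):
1 1 0 0 1
1 1 0 1 0
1 1 1 1 1
0 0 0 1 1
1 1 1 0 0

After press 2 at (2,0):
1 1 0 0 1
0 1 0 1 0
0 0 1 1 1
1 0 0 1 1
1 1 1 0 0

After press 3 at (3,1):
1 1 0 0 1
0 1 0 1 0
0 1 1 1 1
0 1 1 1 1
1 0 1 0 0

After press 4 at (3,1):
1 1 0 0 1
0 1 0 1 0
0 0 1 1 1
1 0 0 1 1
1 1 1 0 0

After press 5 at (4,0):
1 1 0 0 1
0 1 0 1 0
0 0 1 1 1
0 0 0 1 1
0 0 1 0 0

Lights still on: 11

Answer: no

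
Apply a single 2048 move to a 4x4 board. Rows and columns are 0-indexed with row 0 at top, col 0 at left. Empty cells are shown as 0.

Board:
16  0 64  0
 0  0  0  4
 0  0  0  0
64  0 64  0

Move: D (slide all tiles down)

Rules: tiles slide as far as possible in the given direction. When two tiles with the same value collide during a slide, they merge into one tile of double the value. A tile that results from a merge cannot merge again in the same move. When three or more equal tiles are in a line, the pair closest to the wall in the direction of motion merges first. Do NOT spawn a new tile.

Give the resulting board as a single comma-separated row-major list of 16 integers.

Answer: 0, 0, 0, 0, 0, 0, 0, 0, 16, 0, 0, 0, 64, 0, 128, 4

Derivation:
Slide down:
col 0: [16, 0, 0, 64] -> [0, 0, 16, 64]
col 1: [0, 0, 0, 0] -> [0, 0, 0, 0]
col 2: [64, 0, 0, 64] -> [0, 0, 0, 128]
col 3: [0, 4, 0, 0] -> [0, 0, 0, 4]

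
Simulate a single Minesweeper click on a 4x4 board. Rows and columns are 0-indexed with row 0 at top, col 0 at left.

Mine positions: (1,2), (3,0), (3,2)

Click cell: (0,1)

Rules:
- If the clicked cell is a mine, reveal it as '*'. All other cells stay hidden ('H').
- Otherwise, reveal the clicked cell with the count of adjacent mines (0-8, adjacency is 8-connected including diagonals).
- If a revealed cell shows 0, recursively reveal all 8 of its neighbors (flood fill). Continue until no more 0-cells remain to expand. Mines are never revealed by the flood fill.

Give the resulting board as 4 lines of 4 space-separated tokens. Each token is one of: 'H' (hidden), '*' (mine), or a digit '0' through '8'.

H 1 H H
H H H H
H H H H
H H H H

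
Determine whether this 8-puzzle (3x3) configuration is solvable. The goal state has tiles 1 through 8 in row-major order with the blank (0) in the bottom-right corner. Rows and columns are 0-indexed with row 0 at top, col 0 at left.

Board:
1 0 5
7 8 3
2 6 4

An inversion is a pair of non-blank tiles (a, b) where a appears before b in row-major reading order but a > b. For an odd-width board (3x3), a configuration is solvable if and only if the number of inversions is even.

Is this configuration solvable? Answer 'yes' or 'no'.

Inversions (pairs i<j in row-major order where tile[i] > tile[j] > 0): 13
13 is odd, so the puzzle is not solvable.

Answer: no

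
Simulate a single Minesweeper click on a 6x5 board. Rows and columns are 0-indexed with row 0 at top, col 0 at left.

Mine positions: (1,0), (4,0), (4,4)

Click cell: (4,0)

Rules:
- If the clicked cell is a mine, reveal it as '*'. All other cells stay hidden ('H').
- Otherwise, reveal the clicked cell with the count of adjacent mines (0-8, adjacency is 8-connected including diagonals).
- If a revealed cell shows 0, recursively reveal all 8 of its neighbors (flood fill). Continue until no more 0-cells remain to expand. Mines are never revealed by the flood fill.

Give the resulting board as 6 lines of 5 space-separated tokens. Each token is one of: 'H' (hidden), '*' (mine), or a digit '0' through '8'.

H H H H H
H H H H H
H H H H H
H H H H H
* H H H H
H H H H H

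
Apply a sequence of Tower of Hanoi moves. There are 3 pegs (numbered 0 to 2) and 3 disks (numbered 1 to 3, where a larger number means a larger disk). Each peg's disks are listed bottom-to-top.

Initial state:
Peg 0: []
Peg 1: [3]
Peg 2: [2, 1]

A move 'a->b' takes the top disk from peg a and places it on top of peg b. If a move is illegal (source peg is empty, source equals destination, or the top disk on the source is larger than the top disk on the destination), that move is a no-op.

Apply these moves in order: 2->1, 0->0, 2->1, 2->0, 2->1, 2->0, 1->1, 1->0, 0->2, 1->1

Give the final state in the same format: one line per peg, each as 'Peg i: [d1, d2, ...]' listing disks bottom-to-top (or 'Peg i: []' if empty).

Answer: Peg 0: [2]
Peg 1: [3]
Peg 2: [1]

Derivation:
After move 1 (2->1):
Peg 0: []
Peg 1: [3, 1]
Peg 2: [2]

After move 2 (0->0):
Peg 0: []
Peg 1: [3, 1]
Peg 2: [2]

After move 3 (2->1):
Peg 0: []
Peg 1: [3, 1]
Peg 2: [2]

After move 4 (2->0):
Peg 0: [2]
Peg 1: [3, 1]
Peg 2: []

After move 5 (2->1):
Peg 0: [2]
Peg 1: [3, 1]
Peg 2: []

After move 6 (2->0):
Peg 0: [2]
Peg 1: [3, 1]
Peg 2: []

After move 7 (1->1):
Peg 0: [2]
Peg 1: [3, 1]
Peg 2: []

After move 8 (1->0):
Peg 0: [2, 1]
Peg 1: [3]
Peg 2: []

After move 9 (0->2):
Peg 0: [2]
Peg 1: [3]
Peg 2: [1]

After move 10 (1->1):
Peg 0: [2]
Peg 1: [3]
Peg 2: [1]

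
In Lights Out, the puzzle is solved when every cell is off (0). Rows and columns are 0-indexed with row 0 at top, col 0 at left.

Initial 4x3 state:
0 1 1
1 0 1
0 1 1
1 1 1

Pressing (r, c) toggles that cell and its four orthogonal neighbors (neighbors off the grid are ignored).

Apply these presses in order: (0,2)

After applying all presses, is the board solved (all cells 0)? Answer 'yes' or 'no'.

After press 1 at (0,2):
0 0 0
1 0 0
0 1 1
1 1 1

Lights still on: 6

Answer: no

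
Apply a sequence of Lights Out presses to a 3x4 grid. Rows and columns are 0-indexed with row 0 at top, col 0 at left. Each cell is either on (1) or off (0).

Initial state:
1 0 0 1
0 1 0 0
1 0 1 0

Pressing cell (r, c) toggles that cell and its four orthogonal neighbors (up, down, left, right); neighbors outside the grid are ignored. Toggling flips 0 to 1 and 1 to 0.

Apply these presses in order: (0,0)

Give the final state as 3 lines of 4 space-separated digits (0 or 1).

After press 1 at (0,0):
0 1 0 1
1 1 0 0
1 0 1 0

Answer: 0 1 0 1
1 1 0 0
1 0 1 0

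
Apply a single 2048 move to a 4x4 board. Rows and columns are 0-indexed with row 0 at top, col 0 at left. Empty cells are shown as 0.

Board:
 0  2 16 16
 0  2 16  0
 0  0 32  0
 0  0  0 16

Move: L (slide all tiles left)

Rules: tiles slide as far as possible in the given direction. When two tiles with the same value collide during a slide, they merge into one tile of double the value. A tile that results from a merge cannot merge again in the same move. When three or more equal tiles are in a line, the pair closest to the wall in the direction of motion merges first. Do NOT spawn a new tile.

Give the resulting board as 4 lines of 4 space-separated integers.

Answer:  2 32  0  0
 2 16  0  0
32  0  0  0
16  0  0  0

Derivation:
Slide left:
row 0: [0, 2, 16, 16] -> [2, 32, 0, 0]
row 1: [0, 2, 16, 0] -> [2, 16, 0, 0]
row 2: [0, 0, 32, 0] -> [32, 0, 0, 0]
row 3: [0, 0, 0, 16] -> [16, 0, 0, 0]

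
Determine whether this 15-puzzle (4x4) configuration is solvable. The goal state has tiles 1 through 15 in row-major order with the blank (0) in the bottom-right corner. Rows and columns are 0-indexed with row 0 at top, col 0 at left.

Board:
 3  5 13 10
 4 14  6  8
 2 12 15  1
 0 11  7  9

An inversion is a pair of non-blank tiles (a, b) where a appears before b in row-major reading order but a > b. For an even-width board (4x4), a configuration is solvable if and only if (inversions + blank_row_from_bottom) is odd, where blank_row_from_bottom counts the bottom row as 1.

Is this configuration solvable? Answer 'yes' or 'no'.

Answer: yes

Derivation:
Inversions: 48
Blank is in row 3 (0-indexed from top), which is row 1 counting from the bottom (bottom = 1).
48 + 1 = 49, which is odd, so the puzzle is solvable.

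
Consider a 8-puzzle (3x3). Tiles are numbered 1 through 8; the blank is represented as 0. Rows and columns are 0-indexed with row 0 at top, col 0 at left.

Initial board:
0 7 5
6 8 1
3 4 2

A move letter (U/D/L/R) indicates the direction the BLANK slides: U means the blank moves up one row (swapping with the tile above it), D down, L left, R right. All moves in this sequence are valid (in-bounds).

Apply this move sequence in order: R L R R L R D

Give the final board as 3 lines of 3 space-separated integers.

Answer: 7 5 1
6 8 0
3 4 2

Derivation:
After move 1 (R):
7 0 5
6 8 1
3 4 2

After move 2 (L):
0 7 5
6 8 1
3 4 2

After move 3 (R):
7 0 5
6 8 1
3 4 2

After move 4 (R):
7 5 0
6 8 1
3 4 2

After move 5 (L):
7 0 5
6 8 1
3 4 2

After move 6 (R):
7 5 0
6 8 1
3 4 2

After move 7 (D):
7 5 1
6 8 0
3 4 2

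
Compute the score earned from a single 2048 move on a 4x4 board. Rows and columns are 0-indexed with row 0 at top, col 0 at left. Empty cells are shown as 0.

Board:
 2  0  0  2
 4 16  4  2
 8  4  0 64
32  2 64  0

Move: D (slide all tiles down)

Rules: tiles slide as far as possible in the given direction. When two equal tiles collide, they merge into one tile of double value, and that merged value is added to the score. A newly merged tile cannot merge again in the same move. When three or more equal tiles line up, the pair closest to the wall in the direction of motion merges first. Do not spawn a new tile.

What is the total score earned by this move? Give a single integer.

Answer: 4

Derivation:
Slide down:
col 0: [2, 4, 8, 32] -> [2, 4, 8, 32]  score +0 (running 0)
col 1: [0, 16, 4, 2] -> [0, 16, 4, 2]  score +0 (running 0)
col 2: [0, 4, 0, 64] -> [0, 0, 4, 64]  score +0 (running 0)
col 3: [2, 2, 64, 0] -> [0, 0, 4, 64]  score +4 (running 4)
Board after move:
 2  0  0  0
 4 16  0  0
 8  4  4  4
32  2 64 64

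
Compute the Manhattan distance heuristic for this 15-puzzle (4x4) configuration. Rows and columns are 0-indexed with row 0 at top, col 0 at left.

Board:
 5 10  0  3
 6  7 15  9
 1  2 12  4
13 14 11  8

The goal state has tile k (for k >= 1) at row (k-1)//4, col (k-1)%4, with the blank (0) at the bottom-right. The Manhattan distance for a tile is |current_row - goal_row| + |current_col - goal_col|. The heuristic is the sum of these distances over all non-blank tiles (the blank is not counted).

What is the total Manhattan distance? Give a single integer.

Answer: 22

Derivation:
Tile 5: (0,0)->(1,0) = 1
Tile 10: (0,1)->(2,1) = 2
Tile 3: (0,3)->(0,2) = 1
Tile 6: (1,0)->(1,1) = 1
Tile 7: (1,1)->(1,2) = 1
Tile 15: (1,2)->(3,2) = 2
Tile 9: (1,3)->(2,0) = 4
Tile 1: (2,0)->(0,0) = 2
Tile 2: (2,1)->(0,1) = 2
Tile 12: (2,2)->(2,3) = 1
Tile 4: (2,3)->(0,3) = 2
Tile 13: (3,0)->(3,0) = 0
Tile 14: (3,1)->(3,1) = 0
Tile 11: (3,2)->(2,2) = 1
Tile 8: (3,3)->(1,3) = 2
Sum: 1 + 2 + 1 + 1 + 1 + 2 + 4 + 2 + 2 + 1 + 2 + 0 + 0 + 1 + 2 = 22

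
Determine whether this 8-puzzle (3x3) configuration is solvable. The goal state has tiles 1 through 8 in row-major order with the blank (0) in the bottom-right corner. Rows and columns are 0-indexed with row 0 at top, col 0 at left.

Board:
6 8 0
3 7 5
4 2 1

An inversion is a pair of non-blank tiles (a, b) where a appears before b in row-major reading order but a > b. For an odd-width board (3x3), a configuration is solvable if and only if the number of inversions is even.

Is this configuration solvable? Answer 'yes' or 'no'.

Answer: no

Derivation:
Inversions (pairs i<j in row-major order where tile[i] > tile[j] > 0): 23
23 is odd, so the puzzle is not solvable.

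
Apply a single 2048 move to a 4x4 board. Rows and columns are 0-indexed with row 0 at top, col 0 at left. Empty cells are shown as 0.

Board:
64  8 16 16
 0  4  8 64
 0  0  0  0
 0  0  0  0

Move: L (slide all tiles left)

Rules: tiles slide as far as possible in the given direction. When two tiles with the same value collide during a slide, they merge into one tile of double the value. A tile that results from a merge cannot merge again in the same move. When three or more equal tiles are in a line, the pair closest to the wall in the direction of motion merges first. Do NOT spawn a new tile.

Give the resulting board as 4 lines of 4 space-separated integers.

Slide left:
row 0: [64, 8, 16, 16] -> [64, 8, 32, 0]
row 1: [0, 4, 8, 64] -> [4, 8, 64, 0]
row 2: [0, 0, 0, 0] -> [0, 0, 0, 0]
row 3: [0, 0, 0, 0] -> [0, 0, 0, 0]

Answer: 64  8 32  0
 4  8 64  0
 0  0  0  0
 0  0  0  0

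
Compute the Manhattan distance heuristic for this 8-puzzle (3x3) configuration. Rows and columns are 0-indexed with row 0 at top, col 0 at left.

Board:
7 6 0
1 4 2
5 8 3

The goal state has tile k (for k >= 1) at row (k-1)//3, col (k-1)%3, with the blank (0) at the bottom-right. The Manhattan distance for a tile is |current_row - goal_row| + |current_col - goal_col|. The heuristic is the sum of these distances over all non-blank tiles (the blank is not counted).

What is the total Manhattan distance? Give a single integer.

Tile 7: at (0,0), goal (2,0), distance |0-2|+|0-0| = 2
Tile 6: at (0,1), goal (1,2), distance |0-1|+|1-2| = 2
Tile 1: at (1,0), goal (0,0), distance |1-0|+|0-0| = 1
Tile 4: at (1,1), goal (1,0), distance |1-1|+|1-0| = 1
Tile 2: at (1,2), goal (0,1), distance |1-0|+|2-1| = 2
Tile 5: at (2,0), goal (1,1), distance |2-1|+|0-1| = 2
Tile 8: at (2,1), goal (2,1), distance |2-2|+|1-1| = 0
Tile 3: at (2,2), goal (0,2), distance |2-0|+|2-2| = 2
Sum: 2 + 2 + 1 + 1 + 2 + 2 + 0 + 2 = 12

Answer: 12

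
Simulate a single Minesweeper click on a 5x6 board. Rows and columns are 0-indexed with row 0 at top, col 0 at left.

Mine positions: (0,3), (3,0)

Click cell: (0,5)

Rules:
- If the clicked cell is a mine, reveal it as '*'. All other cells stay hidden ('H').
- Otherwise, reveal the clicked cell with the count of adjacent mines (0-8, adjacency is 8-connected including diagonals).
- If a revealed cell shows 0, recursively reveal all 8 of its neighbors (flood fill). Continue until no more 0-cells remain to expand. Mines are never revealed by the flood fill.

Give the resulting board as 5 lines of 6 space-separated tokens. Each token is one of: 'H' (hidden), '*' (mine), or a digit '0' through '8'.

0 0 1 H 1 0
0 0 1 1 1 0
1 1 0 0 0 0
H 1 0 0 0 0
H 1 0 0 0 0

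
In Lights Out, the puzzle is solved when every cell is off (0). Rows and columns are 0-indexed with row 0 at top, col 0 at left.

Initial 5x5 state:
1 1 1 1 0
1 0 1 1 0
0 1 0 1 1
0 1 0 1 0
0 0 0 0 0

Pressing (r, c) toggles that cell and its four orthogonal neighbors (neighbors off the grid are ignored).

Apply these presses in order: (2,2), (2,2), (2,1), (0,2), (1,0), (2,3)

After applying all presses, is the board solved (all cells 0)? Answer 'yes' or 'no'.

Answer: yes

Derivation:
After press 1 at (2,2):
1 1 1 1 0
1 0 0 1 0
0 0 1 0 1
0 1 1 1 0
0 0 0 0 0

After press 2 at (2,2):
1 1 1 1 0
1 0 1 1 0
0 1 0 1 1
0 1 0 1 0
0 0 0 0 0

After press 3 at (2,1):
1 1 1 1 0
1 1 1 1 0
1 0 1 1 1
0 0 0 1 0
0 0 0 0 0

After press 4 at (0,2):
1 0 0 0 0
1 1 0 1 0
1 0 1 1 1
0 0 0 1 0
0 0 0 0 0

After press 5 at (1,0):
0 0 0 0 0
0 0 0 1 0
0 0 1 1 1
0 0 0 1 0
0 0 0 0 0

After press 6 at (2,3):
0 0 0 0 0
0 0 0 0 0
0 0 0 0 0
0 0 0 0 0
0 0 0 0 0

Lights still on: 0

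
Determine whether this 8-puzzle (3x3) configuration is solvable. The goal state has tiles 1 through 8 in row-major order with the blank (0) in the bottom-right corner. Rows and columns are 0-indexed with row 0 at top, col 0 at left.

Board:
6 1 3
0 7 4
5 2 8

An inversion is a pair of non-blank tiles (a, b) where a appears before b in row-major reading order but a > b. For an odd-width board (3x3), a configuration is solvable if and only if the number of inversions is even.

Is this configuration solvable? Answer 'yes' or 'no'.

Answer: no

Derivation:
Inversions (pairs i<j in row-major order where tile[i] > tile[j] > 0): 11
11 is odd, so the puzzle is not solvable.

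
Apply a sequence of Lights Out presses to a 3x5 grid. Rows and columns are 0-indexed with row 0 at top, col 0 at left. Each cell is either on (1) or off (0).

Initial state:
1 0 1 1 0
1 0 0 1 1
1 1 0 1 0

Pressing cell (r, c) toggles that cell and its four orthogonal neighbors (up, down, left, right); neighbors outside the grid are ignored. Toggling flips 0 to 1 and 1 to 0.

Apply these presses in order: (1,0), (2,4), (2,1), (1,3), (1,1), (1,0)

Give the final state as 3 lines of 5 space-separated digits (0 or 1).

Answer: 1 1 1 0 0
0 0 0 0 1
0 1 1 1 1

Derivation:
After press 1 at (1,0):
0 0 1 1 0
0 1 0 1 1
0 1 0 1 0

After press 2 at (2,4):
0 0 1 1 0
0 1 0 1 0
0 1 0 0 1

After press 3 at (2,1):
0 0 1 1 0
0 0 0 1 0
1 0 1 0 1

After press 4 at (1,3):
0 0 1 0 0
0 0 1 0 1
1 0 1 1 1

After press 5 at (1,1):
0 1 1 0 0
1 1 0 0 1
1 1 1 1 1

After press 6 at (1,0):
1 1 1 0 0
0 0 0 0 1
0 1 1 1 1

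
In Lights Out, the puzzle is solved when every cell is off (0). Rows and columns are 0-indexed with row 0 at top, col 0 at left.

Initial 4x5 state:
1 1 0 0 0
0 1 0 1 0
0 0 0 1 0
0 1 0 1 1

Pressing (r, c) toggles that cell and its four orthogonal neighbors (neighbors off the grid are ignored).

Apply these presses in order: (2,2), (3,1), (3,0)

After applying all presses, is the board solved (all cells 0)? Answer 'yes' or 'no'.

After press 1 at (2,2):
1 1 0 0 0
0 1 1 1 0
0 1 1 0 0
0 1 1 1 1

After press 2 at (3,1):
1 1 0 0 0
0 1 1 1 0
0 0 1 0 0
1 0 0 1 1

After press 3 at (3,0):
1 1 0 0 0
0 1 1 1 0
1 0 1 0 0
0 1 0 1 1

Lights still on: 10

Answer: no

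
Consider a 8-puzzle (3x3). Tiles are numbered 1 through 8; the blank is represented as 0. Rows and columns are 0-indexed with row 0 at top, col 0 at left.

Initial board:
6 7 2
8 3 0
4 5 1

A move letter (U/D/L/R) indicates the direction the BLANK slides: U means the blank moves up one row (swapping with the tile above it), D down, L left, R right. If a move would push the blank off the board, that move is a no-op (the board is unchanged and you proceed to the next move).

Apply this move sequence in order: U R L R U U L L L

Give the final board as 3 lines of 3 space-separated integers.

Answer: 0 6 7
8 3 2
4 5 1

Derivation:
After move 1 (U):
6 7 0
8 3 2
4 5 1

After move 2 (R):
6 7 0
8 3 2
4 5 1

After move 3 (L):
6 0 7
8 3 2
4 5 1

After move 4 (R):
6 7 0
8 3 2
4 5 1

After move 5 (U):
6 7 0
8 3 2
4 5 1

After move 6 (U):
6 7 0
8 3 2
4 5 1

After move 7 (L):
6 0 7
8 3 2
4 5 1

After move 8 (L):
0 6 7
8 3 2
4 5 1

After move 9 (L):
0 6 7
8 3 2
4 5 1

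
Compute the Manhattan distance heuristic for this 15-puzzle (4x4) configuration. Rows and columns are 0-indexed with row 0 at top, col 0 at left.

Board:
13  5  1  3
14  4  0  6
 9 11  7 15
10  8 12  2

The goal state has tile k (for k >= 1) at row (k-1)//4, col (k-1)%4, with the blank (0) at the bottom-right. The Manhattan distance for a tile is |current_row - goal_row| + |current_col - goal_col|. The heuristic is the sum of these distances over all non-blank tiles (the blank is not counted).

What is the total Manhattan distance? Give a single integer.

Answer: 33

Derivation:
Tile 13: at (0,0), goal (3,0), distance |0-3|+|0-0| = 3
Tile 5: at (0,1), goal (1,0), distance |0-1|+|1-0| = 2
Tile 1: at (0,2), goal (0,0), distance |0-0|+|2-0| = 2
Tile 3: at (0,3), goal (0,2), distance |0-0|+|3-2| = 1
Tile 14: at (1,0), goal (3,1), distance |1-3|+|0-1| = 3
Tile 4: at (1,1), goal (0,3), distance |1-0|+|1-3| = 3
Tile 6: at (1,3), goal (1,1), distance |1-1|+|3-1| = 2
Tile 9: at (2,0), goal (2,0), distance |2-2|+|0-0| = 0
Tile 11: at (2,1), goal (2,2), distance |2-2|+|1-2| = 1
Tile 7: at (2,2), goal (1,2), distance |2-1|+|2-2| = 1
Tile 15: at (2,3), goal (3,2), distance |2-3|+|3-2| = 2
Tile 10: at (3,0), goal (2,1), distance |3-2|+|0-1| = 2
Tile 8: at (3,1), goal (1,3), distance |3-1|+|1-3| = 4
Tile 12: at (3,2), goal (2,3), distance |3-2|+|2-3| = 2
Tile 2: at (3,3), goal (0,1), distance |3-0|+|3-1| = 5
Sum: 3 + 2 + 2 + 1 + 3 + 3 + 2 + 0 + 1 + 1 + 2 + 2 + 4 + 2 + 5 = 33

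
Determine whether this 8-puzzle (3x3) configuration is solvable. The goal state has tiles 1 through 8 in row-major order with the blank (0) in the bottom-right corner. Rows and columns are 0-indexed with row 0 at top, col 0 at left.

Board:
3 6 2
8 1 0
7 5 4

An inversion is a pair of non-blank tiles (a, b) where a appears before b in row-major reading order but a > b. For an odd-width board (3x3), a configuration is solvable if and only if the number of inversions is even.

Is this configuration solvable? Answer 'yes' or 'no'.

Inversions (pairs i<j in row-major order where tile[i] > tile[j] > 0): 14
14 is even, so the puzzle is solvable.

Answer: yes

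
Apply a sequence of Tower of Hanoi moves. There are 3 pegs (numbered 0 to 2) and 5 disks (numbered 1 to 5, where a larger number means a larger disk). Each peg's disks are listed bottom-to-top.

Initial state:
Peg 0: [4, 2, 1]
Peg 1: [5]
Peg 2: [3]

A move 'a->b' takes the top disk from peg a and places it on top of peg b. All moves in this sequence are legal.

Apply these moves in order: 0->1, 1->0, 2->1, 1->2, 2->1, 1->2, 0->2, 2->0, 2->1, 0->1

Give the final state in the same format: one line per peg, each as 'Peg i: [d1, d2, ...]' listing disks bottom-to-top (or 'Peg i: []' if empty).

Answer: Peg 0: [4, 2]
Peg 1: [5, 3, 1]
Peg 2: []

Derivation:
After move 1 (0->1):
Peg 0: [4, 2]
Peg 1: [5, 1]
Peg 2: [3]

After move 2 (1->0):
Peg 0: [4, 2, 1]
Peg 1: [5]
Peg 2: [3]

After move 3 (2->1):
Peg 0: [4, 2, 1]
Peg 1: [5, 3]
Peg 2: []

After move 4 (1->2):
Peg 0: [4, 2, 1]
Peg 1: [5]
Peg 2: [3]

After move 5 (2->1):
Peg 0: [4, 2, 1]
Peg 1: [5, 3]
Peg 2: []

After move 6 (1->2):
Peg 0: [4, 2, 1]
Peg 1: [5]
Peg 2: [3]

After move 7 (0->2):
Peg 0: [4, 2]
Peg 1: [5]
Peg 2: [3, 1]

After move 8 (2->0):
Peg 0: [4, 2, 1]
Peg 1: [5]
Peg 2: [3]

After move 9 (2->1):
Peg 0: [4, 2, 1]
Peg 1: [5, 3]
Peg 2: []

After move 10 (0->1):
Peg 0: [4, 2]
Peg 1: [5, 3, 1]
Peg 2: []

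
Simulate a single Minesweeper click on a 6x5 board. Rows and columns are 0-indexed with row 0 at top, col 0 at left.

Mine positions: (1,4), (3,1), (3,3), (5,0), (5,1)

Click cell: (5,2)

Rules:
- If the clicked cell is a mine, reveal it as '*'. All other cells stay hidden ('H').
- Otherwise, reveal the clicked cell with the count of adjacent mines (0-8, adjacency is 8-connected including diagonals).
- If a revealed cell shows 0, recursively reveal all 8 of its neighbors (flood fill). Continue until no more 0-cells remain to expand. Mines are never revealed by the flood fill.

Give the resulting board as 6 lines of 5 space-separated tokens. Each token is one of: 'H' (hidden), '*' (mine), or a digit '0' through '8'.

H H H H H
H H H H H
H H H H H
H H H H H
H H H H H
H H 1 H H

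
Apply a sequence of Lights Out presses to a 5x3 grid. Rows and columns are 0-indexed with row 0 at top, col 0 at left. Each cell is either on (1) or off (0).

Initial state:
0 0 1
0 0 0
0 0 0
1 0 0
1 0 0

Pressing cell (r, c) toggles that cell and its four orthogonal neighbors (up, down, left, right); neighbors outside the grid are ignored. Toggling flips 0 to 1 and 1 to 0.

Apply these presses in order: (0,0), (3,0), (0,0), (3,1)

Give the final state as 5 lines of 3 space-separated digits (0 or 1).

After press 1 at (0,0):
1 1 1
1 0 0
0 0 0
1 0 0
1 0 0

After press 2 at (3,0):
1 1 1
1 0 0
1 0 0
0 1 0
0 0 0

After press 3 at (0,0):
0 0 1
0 0 0
1 0 0
0 1 0
0 0 0

After press 4 at (3,1):
0 0 1
0 0 0
1 1 0
1 0 1
0 1 0

Answer: 0 0 1
0 0 0
1 1 0
1 0 1
0 1 0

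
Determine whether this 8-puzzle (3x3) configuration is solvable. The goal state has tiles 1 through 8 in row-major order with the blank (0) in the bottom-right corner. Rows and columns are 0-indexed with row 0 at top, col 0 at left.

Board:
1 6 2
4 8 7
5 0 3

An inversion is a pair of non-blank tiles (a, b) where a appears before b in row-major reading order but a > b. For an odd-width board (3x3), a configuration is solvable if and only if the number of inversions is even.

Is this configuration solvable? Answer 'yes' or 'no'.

Answer: no

Derivation:
Inversions (pairs i<j in row-major order where tile[i] > tile[j] > 0): 11
11 is odd, so the puzzle is not solvable.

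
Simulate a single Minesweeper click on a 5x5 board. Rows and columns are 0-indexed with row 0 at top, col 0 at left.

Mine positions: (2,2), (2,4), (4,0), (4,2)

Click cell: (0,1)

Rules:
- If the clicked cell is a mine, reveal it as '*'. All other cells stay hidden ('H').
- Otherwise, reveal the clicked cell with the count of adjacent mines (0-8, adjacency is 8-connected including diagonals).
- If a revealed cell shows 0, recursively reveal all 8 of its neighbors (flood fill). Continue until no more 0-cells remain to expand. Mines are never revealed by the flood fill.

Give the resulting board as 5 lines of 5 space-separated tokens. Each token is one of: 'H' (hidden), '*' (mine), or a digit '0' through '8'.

0 0 0 0 0
0 1 1 2 1
0 1 H H H
1 3 H H H
H H H H H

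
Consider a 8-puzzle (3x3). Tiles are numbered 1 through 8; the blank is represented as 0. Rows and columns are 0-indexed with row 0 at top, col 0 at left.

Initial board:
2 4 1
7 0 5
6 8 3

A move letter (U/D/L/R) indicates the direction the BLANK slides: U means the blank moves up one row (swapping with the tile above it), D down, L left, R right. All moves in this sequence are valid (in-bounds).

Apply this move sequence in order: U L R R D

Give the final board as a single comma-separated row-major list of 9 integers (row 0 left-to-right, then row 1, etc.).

Answer: 2, 1, 5, 7, 4, 0, 6, 8, 3

Derivation:
After move 1 (U):
2 0 1
7 4 5
6 8 3

After move 2 (L):
0 2 1
7 4 5
6 8 3

After move 3 (R):
2 0 1
7 4 5
6 8 3

After move 4 (R):
2 1 0
7 4 5
6 8 3

After move 5 (D):
2 1 5
7 4 0
6 8 3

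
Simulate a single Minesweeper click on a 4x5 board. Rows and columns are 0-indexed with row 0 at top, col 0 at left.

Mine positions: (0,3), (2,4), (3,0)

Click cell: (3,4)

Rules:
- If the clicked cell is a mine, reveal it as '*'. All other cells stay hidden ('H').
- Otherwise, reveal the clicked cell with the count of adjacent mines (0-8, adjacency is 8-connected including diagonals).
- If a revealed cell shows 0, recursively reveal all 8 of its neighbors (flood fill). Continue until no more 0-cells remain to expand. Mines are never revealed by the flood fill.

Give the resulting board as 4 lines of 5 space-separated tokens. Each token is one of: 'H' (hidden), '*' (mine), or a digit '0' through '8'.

H H H H H
H H H H H
H H H H H
H H H H 1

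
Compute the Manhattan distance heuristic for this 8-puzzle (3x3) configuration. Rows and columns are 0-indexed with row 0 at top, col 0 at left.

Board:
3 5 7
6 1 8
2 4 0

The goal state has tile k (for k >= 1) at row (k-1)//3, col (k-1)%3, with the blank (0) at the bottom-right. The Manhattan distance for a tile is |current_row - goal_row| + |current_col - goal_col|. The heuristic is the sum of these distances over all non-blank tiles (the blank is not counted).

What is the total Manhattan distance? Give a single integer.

Tile 3: (0,0)->(0,2) = 2
Tile 5: (0,1)->(1,1) = 1
Tile 7: (0,2)->(2,0) = 4
Tile 6: (1,0)->(1,2) = 2
Tile 1: (1,1)->(0,0) = 2
Tile 8: (1,2)->(2,1) = 2
Tile 2: (2,0)->(0,1) = 3
Tile 4: (2,1)->(1,0) = 2
Sum: 2 + 1 + 4 + 2 + 2 + 2 + 3 + 2 = 18

Answer: 18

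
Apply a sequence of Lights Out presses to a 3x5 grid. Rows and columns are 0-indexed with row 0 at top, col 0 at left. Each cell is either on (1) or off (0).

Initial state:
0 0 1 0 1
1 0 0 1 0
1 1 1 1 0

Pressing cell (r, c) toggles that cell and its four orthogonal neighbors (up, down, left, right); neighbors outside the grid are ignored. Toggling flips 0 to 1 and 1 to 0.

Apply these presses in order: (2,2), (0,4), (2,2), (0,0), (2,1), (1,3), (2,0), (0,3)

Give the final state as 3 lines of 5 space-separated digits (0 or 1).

After press 1 at (2,2):
0 0 1 0 1
1 0 1 1 0
1 0 0 0 0

After press 2 at (0,4):
0 0 1 1 0
1 0 1 1 1
1 0 0 0 0

After press 3 at (2,2):
0 0 1 1 0
1 0 0 1 1
1 1 1 1 0

After press 4 at (0,0):
1 1 1 1 0
0 0 0 1 1
1 1 1 1 0

After press 5 at (2,1):
1 1 1 1 0
0 1 0 1 1
0 0 0 1 0

After press 6 at (1,3):
1 1 1 0 0
0 1 1 0 0
0 0 0 0 0

After press 7 at (2,0):
1 1 1 0 0
1 1 1 0 0
1 1 0 0 0

After press 8 at (0,3):
1 1 0 1 1
1 1 1 1 0
1 1 0 0 0

Answer: 1 1 0 1 1
1 1 1 1 0
1 1 0 0 0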